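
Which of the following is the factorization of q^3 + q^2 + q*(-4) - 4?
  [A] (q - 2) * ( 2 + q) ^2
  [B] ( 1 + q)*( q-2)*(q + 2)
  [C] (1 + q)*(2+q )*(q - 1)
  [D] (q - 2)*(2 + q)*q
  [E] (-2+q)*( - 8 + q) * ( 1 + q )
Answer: B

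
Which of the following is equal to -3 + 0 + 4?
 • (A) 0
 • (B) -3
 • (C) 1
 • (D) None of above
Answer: C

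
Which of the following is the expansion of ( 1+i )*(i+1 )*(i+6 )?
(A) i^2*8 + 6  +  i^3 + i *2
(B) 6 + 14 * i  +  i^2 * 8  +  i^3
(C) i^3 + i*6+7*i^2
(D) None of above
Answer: D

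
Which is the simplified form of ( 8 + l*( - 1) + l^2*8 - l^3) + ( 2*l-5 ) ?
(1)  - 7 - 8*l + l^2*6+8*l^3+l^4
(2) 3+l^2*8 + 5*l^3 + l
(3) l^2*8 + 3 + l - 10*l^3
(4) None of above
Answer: 4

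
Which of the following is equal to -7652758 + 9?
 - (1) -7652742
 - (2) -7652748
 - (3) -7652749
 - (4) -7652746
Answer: 3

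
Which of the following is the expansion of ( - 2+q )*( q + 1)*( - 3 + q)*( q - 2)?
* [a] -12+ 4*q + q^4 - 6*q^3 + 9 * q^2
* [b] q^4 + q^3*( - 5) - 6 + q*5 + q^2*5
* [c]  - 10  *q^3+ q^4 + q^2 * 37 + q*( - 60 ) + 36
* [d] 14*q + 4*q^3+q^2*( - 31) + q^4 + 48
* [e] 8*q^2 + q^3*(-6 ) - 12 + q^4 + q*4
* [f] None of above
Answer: a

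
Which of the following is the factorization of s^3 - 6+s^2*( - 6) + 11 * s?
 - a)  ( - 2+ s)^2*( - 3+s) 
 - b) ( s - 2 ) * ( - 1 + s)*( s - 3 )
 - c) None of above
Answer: b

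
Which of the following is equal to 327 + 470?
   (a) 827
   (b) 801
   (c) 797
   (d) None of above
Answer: c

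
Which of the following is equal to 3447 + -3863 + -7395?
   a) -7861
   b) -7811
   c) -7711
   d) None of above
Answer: b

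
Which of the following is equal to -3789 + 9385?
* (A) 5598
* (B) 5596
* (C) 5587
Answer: B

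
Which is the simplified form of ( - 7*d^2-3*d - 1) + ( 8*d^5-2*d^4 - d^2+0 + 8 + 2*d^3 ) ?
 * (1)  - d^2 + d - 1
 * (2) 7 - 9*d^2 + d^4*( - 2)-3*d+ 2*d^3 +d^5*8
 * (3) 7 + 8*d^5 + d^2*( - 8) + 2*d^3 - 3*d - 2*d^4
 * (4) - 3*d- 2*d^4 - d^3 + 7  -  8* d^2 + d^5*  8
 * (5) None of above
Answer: 3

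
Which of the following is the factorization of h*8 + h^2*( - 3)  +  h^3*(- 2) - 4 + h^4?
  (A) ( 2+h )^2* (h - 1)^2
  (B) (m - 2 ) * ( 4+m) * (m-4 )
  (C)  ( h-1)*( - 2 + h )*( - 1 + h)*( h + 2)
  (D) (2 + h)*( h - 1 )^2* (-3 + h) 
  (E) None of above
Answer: C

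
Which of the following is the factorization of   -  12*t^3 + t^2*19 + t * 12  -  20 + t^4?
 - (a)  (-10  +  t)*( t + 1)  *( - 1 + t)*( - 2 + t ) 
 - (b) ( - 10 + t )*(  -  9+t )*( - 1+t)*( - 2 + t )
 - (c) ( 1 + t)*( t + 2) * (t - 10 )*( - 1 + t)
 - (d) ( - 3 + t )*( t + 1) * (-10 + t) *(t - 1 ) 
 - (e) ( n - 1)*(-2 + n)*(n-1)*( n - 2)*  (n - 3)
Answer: a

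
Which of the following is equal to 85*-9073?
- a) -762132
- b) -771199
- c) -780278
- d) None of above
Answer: d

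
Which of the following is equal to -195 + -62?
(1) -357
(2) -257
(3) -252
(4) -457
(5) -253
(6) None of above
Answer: 2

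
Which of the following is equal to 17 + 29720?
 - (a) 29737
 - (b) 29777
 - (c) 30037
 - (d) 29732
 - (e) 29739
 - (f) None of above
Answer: a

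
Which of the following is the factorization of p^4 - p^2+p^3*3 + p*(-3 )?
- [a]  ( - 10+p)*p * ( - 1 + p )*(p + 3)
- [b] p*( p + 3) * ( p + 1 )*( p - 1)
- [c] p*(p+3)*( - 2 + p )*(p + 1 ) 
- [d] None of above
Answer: b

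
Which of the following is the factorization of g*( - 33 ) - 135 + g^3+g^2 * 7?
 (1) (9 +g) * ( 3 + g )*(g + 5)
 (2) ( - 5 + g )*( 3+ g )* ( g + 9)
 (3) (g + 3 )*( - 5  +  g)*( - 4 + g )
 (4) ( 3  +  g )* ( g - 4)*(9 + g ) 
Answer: 2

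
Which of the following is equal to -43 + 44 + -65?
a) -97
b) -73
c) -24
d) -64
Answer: d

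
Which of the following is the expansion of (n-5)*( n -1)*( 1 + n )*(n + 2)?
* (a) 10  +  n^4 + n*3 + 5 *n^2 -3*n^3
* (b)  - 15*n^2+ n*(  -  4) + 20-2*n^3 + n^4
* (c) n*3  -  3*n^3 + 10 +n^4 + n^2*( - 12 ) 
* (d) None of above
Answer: d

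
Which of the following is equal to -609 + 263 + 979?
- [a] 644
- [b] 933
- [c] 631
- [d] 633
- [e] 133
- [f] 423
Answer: d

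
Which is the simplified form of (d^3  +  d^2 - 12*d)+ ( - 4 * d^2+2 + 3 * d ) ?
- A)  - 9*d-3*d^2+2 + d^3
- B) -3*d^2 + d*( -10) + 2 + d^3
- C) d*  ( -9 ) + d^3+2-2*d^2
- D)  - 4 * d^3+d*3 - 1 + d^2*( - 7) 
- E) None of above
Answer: A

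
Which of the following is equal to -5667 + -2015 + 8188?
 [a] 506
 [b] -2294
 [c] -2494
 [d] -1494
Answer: a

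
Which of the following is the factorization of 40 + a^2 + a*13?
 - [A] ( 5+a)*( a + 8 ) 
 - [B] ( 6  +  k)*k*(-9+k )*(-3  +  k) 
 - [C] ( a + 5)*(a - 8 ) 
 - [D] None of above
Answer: A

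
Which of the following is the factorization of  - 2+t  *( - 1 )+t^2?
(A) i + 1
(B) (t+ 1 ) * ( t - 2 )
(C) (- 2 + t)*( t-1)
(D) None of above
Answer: B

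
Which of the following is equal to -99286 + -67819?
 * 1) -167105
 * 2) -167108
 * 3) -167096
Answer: 1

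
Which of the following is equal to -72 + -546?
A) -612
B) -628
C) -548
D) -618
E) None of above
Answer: D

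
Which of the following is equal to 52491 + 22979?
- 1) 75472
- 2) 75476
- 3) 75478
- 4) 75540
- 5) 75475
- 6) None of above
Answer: 6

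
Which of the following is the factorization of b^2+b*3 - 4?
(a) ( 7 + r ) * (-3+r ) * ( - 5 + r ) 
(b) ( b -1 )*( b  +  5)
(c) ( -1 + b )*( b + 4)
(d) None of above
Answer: c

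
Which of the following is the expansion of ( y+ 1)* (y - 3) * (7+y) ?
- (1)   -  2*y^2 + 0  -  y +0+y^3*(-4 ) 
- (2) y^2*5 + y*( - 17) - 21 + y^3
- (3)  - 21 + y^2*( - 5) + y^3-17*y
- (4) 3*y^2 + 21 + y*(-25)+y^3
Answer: 2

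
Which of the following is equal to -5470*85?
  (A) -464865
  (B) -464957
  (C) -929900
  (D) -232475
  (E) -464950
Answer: E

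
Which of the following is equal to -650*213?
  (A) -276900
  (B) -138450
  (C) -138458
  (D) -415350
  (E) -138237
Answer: B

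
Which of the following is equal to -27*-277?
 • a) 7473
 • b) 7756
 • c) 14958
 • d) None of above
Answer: d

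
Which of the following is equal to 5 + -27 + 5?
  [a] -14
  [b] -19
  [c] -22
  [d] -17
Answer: d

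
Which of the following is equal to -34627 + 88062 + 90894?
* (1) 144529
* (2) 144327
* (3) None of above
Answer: 3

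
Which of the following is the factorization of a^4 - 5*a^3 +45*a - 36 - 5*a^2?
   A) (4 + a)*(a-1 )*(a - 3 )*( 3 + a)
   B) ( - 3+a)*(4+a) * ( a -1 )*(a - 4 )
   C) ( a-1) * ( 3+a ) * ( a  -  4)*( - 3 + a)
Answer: C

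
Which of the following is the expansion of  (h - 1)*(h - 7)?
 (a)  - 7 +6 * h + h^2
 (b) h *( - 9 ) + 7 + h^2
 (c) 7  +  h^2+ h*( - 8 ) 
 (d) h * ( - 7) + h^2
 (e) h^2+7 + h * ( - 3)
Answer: c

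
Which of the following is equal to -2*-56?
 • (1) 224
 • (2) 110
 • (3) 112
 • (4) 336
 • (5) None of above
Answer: 3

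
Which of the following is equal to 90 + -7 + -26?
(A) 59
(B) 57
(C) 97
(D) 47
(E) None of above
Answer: B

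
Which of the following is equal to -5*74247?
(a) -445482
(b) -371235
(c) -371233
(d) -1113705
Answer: b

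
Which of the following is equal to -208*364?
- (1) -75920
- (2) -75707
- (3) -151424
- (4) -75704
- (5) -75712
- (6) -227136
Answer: 5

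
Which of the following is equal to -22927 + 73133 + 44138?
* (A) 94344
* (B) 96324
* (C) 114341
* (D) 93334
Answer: A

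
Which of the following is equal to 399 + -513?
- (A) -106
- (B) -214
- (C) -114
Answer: C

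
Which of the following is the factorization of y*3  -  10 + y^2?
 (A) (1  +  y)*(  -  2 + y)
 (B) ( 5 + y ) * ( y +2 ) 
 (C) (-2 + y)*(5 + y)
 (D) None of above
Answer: C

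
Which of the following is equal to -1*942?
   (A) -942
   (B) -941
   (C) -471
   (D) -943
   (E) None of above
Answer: A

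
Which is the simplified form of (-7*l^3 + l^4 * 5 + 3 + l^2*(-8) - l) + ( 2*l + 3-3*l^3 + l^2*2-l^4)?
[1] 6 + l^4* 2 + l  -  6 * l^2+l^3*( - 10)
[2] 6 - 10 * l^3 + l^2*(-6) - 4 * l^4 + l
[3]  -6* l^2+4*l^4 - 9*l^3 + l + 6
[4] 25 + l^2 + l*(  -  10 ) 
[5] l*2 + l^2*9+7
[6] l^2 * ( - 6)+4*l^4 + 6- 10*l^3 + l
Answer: 6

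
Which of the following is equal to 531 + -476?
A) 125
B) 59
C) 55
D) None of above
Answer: C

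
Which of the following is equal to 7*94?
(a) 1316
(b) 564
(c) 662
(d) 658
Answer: d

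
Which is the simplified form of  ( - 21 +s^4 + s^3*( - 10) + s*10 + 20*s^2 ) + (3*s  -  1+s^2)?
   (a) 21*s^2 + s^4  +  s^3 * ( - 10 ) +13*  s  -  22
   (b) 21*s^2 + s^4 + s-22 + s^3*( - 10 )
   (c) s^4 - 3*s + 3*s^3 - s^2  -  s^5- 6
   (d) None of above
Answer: a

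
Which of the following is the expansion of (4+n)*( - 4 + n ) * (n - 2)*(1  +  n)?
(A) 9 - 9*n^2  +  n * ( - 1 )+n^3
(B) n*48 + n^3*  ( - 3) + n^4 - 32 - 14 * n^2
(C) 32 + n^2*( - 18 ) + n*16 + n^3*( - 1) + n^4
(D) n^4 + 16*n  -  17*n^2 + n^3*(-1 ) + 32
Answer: C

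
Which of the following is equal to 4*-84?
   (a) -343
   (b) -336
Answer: b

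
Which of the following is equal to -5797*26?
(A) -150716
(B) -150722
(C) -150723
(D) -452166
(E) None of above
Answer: B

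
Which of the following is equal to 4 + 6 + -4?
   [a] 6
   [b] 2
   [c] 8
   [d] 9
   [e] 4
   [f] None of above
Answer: a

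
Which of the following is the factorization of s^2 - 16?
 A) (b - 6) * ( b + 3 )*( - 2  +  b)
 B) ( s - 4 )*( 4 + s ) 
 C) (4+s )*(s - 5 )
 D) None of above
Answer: B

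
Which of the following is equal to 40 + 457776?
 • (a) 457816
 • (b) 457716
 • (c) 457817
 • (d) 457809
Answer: a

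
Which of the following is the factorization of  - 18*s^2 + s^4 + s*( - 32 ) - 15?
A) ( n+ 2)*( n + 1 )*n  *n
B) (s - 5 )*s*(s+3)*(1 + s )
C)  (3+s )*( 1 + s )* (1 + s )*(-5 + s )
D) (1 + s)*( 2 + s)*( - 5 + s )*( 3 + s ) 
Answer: C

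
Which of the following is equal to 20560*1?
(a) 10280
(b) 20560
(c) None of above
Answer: b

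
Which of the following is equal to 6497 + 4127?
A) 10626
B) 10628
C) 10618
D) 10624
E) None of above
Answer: D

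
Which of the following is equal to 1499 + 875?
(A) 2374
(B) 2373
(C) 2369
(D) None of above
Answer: A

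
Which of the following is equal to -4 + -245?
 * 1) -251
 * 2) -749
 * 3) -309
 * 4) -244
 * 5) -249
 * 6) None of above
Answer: 5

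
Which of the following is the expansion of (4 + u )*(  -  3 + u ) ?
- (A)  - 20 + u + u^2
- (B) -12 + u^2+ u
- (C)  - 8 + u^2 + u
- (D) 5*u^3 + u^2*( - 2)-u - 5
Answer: B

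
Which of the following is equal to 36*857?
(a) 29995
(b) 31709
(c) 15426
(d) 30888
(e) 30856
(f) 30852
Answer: f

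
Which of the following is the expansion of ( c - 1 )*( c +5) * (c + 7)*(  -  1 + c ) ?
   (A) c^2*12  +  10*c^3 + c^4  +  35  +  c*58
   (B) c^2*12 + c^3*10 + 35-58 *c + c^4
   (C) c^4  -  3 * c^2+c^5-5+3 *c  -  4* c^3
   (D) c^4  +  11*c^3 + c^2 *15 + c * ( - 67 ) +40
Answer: B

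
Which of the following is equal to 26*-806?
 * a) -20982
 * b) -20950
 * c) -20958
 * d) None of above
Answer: d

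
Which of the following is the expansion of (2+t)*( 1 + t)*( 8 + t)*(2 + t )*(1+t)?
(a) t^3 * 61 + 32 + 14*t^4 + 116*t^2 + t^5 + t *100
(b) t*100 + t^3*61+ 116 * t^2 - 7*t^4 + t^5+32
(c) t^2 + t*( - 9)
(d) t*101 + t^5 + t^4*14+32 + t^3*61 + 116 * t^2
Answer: a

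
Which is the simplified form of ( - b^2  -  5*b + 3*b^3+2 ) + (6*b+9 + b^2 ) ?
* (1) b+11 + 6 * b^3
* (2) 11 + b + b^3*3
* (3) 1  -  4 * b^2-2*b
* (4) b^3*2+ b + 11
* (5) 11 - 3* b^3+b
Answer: 2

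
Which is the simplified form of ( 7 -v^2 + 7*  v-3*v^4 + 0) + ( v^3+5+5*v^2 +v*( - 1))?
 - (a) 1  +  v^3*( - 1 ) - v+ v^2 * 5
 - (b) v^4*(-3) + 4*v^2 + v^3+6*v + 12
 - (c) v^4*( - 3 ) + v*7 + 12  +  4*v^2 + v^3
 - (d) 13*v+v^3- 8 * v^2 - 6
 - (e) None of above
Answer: b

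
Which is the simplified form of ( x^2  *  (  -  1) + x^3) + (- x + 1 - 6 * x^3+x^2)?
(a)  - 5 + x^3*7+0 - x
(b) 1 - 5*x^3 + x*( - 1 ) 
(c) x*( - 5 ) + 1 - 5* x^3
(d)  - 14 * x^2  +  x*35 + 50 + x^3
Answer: b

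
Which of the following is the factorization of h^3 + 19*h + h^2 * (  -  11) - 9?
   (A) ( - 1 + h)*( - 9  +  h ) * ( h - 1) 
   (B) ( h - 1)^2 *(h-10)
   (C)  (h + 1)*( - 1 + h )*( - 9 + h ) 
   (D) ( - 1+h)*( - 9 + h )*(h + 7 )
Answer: A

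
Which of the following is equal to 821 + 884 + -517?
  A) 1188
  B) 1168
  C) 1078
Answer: A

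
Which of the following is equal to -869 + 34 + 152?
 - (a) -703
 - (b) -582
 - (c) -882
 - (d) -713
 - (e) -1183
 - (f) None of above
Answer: f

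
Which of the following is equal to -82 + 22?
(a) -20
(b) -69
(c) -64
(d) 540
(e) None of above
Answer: e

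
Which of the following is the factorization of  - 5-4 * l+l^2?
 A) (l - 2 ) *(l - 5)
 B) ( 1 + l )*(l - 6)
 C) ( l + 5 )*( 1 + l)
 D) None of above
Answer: D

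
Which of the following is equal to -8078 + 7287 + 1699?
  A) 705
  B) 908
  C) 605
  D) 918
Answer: B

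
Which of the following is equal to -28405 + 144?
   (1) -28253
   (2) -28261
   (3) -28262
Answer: 2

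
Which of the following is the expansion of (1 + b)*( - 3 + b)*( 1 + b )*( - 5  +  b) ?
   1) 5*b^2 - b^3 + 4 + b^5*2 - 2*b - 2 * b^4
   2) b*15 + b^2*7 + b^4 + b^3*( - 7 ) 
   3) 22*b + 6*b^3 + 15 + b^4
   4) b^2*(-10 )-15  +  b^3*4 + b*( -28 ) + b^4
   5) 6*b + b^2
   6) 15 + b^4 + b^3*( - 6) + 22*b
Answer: 6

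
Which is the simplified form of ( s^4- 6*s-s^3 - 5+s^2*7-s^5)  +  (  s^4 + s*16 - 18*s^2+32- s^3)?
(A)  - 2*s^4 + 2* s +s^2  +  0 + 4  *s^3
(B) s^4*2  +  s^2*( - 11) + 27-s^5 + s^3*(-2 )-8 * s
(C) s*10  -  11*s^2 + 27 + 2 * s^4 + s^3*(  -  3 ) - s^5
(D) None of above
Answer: D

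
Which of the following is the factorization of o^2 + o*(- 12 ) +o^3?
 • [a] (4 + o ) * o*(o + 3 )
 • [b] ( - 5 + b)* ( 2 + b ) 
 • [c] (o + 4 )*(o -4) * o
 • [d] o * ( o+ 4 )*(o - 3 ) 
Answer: d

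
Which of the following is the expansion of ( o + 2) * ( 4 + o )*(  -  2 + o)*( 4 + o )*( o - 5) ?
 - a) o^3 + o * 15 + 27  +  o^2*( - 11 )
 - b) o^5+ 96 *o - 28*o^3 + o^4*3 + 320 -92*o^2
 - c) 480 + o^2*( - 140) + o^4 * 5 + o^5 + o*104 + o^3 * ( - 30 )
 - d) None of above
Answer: b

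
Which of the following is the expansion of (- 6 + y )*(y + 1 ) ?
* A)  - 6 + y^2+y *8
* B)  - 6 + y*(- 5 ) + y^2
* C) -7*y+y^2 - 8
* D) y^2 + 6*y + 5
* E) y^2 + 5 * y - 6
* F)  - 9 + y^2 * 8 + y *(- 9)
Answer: B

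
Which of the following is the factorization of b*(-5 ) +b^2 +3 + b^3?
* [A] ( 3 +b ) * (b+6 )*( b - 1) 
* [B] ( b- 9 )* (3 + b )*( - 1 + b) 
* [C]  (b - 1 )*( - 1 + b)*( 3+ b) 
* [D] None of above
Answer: C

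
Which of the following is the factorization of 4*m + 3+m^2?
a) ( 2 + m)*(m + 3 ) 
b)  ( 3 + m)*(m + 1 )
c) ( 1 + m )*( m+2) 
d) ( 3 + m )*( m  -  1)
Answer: b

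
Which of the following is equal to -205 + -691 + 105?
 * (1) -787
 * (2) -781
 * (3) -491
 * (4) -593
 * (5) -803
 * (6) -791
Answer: 6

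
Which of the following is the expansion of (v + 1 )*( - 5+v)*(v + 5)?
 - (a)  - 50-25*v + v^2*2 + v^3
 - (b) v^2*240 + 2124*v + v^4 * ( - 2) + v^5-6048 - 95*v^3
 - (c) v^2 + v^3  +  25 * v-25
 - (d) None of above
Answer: d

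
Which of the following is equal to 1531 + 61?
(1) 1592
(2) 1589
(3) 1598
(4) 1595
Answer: 1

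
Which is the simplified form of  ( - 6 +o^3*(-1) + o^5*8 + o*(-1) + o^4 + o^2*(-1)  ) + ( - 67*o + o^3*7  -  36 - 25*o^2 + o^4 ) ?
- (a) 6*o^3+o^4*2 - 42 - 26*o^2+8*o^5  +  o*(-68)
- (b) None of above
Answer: a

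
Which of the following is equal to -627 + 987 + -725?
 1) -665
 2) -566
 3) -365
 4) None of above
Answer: 3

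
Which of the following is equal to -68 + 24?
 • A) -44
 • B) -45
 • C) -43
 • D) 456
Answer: A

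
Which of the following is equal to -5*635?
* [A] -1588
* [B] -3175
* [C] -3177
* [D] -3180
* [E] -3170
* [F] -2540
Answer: B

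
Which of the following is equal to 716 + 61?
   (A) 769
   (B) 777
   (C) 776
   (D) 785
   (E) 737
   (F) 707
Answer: B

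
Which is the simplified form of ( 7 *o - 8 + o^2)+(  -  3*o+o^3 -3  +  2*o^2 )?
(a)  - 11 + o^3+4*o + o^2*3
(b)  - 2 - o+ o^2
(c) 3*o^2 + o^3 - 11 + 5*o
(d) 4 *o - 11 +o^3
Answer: a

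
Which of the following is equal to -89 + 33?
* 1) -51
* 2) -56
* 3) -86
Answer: 2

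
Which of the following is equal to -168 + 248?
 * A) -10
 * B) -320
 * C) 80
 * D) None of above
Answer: C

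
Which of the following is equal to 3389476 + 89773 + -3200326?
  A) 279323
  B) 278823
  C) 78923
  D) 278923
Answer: D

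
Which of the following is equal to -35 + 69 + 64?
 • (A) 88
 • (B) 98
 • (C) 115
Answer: B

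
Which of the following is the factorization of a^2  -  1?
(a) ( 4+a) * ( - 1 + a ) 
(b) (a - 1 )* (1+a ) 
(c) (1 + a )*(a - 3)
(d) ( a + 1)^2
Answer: b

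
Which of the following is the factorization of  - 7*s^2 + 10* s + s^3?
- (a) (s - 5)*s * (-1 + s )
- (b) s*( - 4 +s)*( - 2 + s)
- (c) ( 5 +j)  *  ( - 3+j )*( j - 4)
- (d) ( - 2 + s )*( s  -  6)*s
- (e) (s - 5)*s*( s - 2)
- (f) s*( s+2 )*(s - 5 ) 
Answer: e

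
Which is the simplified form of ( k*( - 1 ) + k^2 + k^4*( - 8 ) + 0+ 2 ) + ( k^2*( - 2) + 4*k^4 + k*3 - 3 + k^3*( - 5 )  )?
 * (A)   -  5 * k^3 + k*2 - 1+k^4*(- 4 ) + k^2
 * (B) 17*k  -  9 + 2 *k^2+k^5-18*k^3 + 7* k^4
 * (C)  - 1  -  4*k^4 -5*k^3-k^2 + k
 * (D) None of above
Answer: D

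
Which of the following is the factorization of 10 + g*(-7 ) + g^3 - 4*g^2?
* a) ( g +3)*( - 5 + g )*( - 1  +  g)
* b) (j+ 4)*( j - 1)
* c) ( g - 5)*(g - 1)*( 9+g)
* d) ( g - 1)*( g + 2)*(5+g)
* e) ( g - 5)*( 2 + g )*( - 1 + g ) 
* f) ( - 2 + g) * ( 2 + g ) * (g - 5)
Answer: e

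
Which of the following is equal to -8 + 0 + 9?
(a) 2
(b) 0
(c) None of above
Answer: c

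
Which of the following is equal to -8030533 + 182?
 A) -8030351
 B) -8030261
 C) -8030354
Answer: A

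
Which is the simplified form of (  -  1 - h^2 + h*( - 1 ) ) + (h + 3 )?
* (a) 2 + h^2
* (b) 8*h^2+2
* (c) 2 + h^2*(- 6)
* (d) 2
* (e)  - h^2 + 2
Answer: e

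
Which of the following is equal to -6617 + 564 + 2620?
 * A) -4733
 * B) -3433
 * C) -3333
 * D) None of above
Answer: B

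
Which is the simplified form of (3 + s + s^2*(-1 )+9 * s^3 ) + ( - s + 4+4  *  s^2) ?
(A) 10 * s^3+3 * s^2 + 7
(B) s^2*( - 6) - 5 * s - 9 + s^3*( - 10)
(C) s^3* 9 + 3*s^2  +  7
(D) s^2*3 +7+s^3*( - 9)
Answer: C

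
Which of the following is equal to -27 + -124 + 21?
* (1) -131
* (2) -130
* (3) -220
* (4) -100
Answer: 2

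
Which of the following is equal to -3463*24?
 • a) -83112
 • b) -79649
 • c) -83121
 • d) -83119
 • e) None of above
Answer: a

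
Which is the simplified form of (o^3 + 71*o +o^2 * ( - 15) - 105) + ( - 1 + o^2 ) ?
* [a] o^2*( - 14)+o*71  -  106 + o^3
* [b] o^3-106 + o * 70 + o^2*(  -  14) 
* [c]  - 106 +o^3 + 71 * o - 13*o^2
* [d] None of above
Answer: a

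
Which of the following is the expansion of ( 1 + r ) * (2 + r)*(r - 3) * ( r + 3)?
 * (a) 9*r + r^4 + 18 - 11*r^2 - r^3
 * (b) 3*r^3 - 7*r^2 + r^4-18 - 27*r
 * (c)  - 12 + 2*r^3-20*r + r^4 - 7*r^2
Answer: b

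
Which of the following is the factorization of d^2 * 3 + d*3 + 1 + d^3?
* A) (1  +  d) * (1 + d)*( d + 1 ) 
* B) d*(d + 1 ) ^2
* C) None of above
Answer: A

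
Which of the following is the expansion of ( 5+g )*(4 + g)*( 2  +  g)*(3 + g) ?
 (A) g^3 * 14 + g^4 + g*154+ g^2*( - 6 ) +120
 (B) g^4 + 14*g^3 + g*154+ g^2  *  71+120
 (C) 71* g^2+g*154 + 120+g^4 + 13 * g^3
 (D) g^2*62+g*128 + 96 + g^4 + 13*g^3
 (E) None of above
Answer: B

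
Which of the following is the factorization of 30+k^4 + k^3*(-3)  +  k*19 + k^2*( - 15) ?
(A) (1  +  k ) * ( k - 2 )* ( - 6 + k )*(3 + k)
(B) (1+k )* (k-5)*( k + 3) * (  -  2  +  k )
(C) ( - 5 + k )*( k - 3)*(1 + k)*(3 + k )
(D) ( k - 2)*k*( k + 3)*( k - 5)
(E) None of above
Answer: B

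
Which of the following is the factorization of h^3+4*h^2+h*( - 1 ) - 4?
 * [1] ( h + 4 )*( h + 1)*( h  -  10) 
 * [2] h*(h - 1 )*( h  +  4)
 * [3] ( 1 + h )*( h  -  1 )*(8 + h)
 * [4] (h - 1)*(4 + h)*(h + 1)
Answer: 4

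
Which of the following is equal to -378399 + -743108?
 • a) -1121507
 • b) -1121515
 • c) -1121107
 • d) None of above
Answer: a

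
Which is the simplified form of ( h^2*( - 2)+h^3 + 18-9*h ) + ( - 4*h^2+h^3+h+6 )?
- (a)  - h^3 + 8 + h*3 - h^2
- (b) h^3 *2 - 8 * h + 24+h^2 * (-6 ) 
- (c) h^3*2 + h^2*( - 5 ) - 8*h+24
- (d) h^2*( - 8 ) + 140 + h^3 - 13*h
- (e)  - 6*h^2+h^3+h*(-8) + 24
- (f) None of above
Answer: b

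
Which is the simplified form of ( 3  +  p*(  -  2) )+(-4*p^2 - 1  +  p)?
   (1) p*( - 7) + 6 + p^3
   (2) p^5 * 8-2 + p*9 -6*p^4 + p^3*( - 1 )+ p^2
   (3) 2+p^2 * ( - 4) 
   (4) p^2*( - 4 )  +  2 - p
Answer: 4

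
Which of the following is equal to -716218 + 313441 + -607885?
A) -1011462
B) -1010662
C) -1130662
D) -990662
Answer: B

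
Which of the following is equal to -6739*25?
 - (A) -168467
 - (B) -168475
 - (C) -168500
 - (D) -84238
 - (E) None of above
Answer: B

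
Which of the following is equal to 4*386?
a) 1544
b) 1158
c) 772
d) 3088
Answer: a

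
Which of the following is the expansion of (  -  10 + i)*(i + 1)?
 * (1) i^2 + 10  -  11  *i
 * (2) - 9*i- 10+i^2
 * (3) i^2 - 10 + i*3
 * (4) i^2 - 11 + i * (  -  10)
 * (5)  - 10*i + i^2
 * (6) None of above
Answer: 2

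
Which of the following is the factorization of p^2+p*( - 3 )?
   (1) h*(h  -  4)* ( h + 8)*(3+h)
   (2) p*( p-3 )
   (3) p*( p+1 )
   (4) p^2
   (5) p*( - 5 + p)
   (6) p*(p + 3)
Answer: 2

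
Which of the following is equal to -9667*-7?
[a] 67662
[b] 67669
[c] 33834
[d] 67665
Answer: b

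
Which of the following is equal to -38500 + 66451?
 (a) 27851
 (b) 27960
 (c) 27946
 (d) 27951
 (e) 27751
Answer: d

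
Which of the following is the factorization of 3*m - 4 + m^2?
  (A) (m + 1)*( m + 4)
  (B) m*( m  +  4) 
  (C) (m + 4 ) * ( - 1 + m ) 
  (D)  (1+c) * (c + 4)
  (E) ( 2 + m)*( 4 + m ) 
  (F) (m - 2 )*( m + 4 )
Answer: C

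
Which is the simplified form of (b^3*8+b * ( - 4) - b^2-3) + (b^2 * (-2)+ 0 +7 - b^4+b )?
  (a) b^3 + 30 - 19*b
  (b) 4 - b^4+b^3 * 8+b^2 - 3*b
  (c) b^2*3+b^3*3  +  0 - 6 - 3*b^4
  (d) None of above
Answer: d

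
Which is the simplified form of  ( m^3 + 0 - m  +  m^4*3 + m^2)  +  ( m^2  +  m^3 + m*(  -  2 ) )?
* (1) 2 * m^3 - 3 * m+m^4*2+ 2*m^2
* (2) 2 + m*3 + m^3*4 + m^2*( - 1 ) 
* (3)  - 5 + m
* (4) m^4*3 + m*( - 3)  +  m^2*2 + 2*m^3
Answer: 4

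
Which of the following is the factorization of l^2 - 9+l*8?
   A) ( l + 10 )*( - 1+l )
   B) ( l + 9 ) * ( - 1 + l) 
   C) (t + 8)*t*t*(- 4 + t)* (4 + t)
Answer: B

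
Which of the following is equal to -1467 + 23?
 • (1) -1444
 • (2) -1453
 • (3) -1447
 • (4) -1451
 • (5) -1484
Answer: 1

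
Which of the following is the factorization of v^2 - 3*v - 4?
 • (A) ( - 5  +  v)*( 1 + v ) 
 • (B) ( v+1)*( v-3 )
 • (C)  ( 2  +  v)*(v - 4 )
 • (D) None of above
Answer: D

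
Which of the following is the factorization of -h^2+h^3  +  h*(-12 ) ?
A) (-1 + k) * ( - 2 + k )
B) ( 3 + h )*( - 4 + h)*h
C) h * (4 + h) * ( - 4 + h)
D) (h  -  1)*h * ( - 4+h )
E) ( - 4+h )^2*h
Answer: B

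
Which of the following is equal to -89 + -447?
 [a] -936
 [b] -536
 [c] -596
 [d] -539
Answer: b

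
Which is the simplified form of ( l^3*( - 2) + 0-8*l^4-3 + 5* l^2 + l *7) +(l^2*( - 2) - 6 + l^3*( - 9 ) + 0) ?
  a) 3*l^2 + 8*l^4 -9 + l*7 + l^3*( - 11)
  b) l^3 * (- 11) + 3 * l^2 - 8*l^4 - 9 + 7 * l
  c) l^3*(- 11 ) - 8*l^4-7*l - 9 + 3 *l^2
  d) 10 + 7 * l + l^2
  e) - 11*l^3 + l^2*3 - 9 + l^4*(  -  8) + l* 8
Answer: b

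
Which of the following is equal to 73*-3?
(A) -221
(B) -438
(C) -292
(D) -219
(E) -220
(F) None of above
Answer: D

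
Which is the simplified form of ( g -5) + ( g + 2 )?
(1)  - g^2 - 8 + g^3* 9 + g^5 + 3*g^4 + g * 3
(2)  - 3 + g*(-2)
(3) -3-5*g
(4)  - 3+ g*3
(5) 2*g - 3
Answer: 5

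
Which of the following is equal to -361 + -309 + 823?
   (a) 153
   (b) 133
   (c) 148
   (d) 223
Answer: a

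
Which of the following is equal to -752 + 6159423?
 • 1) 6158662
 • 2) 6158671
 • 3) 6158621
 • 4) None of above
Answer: 2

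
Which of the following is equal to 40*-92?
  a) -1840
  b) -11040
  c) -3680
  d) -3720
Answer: c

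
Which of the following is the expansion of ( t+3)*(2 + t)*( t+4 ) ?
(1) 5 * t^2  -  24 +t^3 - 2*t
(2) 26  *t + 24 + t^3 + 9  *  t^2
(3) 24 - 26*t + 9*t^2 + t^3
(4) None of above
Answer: 2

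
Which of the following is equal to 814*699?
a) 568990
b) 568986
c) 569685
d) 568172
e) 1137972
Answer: b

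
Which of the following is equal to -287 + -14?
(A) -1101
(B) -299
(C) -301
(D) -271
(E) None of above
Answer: C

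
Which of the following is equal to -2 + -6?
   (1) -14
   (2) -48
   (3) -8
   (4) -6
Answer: 3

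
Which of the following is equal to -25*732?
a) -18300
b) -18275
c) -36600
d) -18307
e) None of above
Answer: a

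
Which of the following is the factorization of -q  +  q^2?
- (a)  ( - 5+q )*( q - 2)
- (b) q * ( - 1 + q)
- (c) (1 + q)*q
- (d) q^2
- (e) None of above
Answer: b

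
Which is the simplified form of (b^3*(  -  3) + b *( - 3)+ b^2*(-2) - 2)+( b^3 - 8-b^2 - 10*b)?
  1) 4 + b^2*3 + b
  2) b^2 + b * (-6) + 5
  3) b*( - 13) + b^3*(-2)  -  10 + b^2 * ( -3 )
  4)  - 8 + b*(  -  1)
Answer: 3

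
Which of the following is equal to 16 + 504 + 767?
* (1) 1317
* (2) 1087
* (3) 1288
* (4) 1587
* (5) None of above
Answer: 5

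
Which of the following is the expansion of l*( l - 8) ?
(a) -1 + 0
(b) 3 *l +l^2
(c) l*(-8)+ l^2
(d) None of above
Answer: c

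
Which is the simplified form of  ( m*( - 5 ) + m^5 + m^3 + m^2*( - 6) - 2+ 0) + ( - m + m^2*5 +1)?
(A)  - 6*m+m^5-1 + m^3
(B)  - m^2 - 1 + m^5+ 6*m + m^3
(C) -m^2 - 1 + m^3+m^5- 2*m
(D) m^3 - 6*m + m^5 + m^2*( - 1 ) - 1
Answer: D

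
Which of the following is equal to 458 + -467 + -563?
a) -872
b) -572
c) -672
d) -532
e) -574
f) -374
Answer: b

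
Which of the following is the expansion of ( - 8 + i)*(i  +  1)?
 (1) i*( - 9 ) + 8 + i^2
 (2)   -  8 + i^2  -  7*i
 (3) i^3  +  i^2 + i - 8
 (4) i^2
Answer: 2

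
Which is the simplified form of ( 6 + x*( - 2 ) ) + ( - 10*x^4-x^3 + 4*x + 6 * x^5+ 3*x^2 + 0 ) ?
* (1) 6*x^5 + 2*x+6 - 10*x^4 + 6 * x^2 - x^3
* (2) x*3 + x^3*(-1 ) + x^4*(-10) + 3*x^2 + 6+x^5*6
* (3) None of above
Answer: 3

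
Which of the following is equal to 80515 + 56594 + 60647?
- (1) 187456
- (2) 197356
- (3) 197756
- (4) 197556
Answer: 3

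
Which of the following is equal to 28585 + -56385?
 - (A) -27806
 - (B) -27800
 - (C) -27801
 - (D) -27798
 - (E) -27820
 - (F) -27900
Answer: B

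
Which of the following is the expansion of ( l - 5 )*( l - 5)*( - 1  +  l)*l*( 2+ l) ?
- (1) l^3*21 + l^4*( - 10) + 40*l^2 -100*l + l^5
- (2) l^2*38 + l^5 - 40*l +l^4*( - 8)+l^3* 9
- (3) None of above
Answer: 3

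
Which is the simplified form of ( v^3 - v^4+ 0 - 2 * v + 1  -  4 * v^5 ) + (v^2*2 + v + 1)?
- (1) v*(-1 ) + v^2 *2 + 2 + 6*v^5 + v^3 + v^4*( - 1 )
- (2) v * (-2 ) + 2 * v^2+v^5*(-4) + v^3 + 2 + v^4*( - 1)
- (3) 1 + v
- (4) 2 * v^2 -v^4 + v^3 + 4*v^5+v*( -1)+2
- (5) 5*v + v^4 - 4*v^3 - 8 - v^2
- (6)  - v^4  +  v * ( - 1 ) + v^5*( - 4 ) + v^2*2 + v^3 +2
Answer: 6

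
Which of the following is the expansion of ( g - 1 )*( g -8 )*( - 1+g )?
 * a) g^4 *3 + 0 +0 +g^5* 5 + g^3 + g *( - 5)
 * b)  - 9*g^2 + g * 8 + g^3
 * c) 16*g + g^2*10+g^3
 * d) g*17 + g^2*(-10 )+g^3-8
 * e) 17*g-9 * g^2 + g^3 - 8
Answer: d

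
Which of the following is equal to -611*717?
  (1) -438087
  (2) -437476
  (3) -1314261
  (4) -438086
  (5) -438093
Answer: 1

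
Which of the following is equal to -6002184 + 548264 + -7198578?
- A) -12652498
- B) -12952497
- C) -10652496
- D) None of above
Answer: A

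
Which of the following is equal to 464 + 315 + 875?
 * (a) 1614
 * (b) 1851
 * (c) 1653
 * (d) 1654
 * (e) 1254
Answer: d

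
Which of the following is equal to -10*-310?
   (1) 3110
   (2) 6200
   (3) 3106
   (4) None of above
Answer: 4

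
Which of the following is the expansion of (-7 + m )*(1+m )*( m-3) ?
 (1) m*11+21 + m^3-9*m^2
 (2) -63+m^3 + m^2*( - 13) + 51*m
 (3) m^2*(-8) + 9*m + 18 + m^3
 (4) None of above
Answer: 1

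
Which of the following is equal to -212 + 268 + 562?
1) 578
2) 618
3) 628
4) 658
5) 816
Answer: 2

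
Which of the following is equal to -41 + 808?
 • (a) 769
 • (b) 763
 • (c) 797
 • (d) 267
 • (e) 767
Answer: e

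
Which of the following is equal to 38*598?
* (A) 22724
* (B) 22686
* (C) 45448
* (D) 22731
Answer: A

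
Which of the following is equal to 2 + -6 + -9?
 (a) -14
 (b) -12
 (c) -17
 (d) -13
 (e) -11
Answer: d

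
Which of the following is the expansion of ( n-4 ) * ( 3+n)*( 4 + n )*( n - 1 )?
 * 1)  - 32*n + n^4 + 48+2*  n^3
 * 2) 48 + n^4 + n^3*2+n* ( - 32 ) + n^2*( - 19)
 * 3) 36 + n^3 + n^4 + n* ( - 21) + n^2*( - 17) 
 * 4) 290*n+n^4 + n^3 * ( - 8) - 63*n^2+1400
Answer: 2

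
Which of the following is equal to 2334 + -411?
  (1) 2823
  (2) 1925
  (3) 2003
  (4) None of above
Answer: 4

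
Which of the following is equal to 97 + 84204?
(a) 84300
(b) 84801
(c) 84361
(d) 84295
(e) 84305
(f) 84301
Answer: f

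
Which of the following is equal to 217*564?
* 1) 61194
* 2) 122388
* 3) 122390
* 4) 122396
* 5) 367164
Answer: 2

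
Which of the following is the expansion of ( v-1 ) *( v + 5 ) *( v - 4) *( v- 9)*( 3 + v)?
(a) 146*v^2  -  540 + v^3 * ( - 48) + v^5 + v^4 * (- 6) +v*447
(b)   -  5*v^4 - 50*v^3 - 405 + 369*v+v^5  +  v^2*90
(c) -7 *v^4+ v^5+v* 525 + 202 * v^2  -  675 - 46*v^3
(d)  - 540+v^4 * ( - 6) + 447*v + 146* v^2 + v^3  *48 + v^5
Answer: a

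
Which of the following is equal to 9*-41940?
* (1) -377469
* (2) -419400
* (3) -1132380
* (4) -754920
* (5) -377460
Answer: 5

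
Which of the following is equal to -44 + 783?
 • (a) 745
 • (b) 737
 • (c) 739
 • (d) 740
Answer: c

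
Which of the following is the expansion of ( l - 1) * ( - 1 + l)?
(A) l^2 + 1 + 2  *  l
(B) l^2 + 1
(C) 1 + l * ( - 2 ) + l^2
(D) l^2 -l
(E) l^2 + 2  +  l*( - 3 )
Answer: C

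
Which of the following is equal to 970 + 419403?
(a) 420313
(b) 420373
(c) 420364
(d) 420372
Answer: b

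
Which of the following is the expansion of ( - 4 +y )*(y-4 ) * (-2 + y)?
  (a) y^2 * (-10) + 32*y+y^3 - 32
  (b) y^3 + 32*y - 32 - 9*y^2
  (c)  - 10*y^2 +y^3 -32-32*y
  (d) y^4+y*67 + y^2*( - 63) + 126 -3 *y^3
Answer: a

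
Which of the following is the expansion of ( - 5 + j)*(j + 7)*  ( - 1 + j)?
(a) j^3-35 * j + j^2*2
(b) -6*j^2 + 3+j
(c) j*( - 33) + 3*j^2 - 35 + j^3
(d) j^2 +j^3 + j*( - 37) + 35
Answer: d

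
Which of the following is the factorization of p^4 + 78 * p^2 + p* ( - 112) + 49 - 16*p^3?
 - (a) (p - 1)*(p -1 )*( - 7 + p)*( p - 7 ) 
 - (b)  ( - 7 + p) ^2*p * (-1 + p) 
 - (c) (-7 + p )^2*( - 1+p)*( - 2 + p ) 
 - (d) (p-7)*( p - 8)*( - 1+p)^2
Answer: a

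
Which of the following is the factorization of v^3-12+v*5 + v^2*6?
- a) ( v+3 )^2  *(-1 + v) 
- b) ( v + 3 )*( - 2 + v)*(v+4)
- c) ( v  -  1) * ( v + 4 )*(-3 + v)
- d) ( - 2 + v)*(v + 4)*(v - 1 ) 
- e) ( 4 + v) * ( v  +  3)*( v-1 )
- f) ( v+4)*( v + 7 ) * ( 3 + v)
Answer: e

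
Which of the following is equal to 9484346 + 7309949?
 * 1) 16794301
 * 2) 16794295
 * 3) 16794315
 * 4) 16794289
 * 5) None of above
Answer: 2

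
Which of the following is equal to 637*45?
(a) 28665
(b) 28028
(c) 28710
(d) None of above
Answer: a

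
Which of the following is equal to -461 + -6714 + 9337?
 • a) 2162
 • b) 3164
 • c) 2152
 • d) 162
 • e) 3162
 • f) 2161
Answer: a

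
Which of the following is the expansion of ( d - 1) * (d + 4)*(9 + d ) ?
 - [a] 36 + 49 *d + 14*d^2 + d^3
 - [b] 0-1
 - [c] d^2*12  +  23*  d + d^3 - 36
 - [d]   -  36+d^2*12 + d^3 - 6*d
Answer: c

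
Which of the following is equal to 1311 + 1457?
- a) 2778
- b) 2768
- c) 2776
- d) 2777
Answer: b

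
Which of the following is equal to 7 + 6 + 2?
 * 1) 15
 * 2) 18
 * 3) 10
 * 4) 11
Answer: 1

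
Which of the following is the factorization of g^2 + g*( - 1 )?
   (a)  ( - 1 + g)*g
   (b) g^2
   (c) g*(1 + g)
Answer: a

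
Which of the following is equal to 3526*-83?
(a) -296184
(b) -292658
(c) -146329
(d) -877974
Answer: b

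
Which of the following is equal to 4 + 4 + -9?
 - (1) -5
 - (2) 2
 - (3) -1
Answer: 3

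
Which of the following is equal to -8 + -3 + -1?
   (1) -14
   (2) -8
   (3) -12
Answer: 3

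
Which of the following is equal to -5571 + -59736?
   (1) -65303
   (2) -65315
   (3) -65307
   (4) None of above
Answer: 3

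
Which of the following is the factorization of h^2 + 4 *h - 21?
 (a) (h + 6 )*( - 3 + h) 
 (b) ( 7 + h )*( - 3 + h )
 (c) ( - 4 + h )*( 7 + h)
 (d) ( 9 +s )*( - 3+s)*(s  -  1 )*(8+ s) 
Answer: b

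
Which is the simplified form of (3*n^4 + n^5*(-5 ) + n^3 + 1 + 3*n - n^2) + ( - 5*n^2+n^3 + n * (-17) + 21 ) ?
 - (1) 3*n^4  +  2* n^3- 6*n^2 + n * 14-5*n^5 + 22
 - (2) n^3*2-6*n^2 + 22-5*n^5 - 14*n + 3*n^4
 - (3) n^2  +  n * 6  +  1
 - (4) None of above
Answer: 2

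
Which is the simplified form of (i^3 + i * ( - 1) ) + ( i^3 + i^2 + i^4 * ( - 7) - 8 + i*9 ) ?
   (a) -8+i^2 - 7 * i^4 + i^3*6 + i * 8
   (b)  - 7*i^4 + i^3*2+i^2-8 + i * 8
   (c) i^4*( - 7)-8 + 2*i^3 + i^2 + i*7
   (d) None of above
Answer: b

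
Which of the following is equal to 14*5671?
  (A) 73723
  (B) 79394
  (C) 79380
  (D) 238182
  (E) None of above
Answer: B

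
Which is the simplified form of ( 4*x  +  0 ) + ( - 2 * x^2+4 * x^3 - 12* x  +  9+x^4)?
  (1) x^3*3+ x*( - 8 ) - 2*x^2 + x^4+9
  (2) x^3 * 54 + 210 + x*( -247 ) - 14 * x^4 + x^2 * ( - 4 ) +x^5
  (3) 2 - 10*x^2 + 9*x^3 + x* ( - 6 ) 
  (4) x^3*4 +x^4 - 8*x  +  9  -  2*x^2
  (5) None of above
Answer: 4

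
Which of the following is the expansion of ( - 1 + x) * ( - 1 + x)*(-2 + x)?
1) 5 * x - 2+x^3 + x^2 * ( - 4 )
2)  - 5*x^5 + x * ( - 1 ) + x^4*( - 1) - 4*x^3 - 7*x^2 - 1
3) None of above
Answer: 1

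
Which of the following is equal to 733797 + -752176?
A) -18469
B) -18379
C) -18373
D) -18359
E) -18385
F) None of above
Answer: B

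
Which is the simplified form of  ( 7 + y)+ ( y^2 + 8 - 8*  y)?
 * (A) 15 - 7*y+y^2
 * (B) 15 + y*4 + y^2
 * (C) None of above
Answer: A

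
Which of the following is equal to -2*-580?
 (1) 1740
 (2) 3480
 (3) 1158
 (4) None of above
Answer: 4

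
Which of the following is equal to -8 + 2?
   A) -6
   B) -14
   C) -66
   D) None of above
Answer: A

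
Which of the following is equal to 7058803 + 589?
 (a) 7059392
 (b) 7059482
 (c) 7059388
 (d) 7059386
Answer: a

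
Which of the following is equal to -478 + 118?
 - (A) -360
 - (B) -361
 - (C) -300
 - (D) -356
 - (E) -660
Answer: A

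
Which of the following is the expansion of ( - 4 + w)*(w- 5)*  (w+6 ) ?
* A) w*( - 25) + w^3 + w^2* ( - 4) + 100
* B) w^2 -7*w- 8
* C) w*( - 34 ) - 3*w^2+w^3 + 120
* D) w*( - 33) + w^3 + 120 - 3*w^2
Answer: C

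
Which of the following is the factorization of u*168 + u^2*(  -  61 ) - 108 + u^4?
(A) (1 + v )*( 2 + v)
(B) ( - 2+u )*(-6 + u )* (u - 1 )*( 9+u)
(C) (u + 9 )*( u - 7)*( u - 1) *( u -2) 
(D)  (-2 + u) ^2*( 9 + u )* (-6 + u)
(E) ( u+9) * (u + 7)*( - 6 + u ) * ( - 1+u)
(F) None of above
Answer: B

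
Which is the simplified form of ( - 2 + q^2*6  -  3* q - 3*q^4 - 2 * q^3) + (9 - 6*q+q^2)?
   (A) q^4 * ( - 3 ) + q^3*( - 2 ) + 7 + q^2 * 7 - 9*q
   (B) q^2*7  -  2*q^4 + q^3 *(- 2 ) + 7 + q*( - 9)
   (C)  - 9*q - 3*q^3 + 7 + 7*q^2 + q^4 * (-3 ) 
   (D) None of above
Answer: A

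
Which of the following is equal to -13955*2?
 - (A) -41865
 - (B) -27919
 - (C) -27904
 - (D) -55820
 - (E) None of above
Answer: E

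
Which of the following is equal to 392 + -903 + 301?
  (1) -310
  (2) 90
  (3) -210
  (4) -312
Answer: 3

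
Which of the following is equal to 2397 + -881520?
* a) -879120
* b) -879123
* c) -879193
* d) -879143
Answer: b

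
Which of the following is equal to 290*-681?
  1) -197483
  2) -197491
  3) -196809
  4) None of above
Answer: 4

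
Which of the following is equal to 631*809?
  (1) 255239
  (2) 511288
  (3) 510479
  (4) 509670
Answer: 3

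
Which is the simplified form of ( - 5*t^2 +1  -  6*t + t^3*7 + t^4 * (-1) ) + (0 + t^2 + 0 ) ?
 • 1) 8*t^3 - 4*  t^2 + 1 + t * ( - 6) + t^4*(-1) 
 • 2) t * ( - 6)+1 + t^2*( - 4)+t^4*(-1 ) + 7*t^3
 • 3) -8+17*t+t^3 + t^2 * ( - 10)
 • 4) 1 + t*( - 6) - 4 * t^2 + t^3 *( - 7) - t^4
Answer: 2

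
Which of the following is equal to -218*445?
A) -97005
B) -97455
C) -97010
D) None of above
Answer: C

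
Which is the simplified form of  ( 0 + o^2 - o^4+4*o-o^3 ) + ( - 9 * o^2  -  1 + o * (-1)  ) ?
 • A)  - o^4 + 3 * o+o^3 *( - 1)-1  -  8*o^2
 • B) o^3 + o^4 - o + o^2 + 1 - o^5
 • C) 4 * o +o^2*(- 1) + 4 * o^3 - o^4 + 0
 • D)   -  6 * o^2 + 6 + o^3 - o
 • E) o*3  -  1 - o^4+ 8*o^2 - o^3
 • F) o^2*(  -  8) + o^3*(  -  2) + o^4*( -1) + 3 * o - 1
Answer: A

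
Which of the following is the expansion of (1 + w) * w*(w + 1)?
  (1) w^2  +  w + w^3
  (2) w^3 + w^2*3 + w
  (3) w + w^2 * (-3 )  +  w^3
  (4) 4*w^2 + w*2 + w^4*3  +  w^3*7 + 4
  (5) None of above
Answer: 5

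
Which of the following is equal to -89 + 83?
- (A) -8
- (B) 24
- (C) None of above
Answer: C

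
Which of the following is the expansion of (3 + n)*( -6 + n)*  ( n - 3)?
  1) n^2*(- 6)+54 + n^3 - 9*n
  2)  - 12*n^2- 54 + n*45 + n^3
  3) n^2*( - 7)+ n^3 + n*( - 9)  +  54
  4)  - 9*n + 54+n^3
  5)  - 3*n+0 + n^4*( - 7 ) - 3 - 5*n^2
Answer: 1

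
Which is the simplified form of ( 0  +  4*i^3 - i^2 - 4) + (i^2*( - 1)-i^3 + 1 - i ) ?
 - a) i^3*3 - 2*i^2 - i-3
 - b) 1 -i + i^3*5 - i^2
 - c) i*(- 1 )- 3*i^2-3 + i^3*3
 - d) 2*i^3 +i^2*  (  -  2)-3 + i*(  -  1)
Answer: a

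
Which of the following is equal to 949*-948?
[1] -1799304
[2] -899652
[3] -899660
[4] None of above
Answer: 2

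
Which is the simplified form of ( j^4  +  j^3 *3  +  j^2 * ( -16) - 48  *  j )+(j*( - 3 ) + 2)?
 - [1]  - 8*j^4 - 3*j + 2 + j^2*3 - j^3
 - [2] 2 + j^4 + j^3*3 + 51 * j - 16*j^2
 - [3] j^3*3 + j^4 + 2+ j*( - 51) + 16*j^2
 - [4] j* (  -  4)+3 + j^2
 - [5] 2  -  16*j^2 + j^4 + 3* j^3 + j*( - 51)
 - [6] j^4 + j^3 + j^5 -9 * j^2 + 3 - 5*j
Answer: 5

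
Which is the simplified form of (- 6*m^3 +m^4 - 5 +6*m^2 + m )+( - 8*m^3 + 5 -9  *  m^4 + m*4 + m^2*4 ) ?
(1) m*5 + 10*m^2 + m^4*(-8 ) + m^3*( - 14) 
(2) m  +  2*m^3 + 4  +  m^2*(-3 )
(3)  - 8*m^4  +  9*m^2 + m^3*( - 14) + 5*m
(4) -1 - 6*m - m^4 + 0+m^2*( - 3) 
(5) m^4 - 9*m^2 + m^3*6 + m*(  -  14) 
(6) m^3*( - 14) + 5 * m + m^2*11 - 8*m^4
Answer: 1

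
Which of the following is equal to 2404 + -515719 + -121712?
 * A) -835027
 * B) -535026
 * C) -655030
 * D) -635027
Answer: D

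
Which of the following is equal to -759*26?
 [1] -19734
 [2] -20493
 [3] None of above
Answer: 1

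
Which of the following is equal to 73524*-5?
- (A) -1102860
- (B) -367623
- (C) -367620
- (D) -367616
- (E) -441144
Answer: C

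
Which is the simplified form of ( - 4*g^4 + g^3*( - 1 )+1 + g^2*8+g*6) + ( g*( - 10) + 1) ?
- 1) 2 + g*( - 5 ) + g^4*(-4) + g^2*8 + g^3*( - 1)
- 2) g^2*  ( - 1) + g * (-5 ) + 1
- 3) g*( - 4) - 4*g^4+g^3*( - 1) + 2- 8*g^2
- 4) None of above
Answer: 4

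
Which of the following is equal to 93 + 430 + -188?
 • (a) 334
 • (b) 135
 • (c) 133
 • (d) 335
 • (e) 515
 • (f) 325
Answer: d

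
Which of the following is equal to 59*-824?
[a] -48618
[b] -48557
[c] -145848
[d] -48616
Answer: d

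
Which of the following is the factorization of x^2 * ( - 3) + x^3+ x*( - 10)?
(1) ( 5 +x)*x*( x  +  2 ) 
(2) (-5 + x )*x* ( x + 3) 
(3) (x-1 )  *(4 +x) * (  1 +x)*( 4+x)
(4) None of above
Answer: 4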